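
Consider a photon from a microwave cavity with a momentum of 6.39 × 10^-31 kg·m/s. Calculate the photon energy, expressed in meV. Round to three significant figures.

For a photon E = pc, so E = 1.916 × 10^-22 J.
Converting to meV: E = 1.196 meV ≈ 1.20 meV.

1.20 meV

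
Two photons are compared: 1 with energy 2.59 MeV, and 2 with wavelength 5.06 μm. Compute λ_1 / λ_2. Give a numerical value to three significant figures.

λ_1 = 4.787 × 10^-13 m (from energy = 2.59 MeV, via λ = hc/E).
λ_2 = 5.060 × 10^-6 m (from wavelength = 5.06 μm, via λ given directly).
Ratio = 4.787 × 10^-13 / 5.060 × 10^-6 = 9.46 × 10^-8.

9.46 × 10^-8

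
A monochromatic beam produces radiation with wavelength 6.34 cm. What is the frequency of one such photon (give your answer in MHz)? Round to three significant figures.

4730 MHz

Use c = 2.99792458·10^8 m/s.
In SI units: λ = 6.34 cm = 0.0634 m.
Since f = c/λ for a photon, f = 4.729·10^9 Hz.
Converting to MHz: f = 4729 MHz ≈ 4730 MHz.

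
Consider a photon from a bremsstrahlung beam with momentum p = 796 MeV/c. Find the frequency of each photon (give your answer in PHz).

1.92·10^8 PHz

(h = 6.62607015·10^-34 J·s, c = 2.99792458·10^8 m/s, 1 eV = 1.602176634·10^-19 J.)
Convert to SI: p = 796 MeV/c = 4.2541·10^-19 kg·m/s.
Apply f = pc/h: f = 1.925·10^23 Hz.
Converting to PHz: f = 1.925·10^8 PHz ≈ 1.92·10^8 PHz.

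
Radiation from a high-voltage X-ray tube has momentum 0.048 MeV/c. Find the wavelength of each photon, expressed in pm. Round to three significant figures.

25.8 pm

(h = 6.62607015e-34 J·s, c = 2.99792458e8 m/s, 1 eV = 1.602176634e-19 J.)
In SI units: p = 0.048 MeV/c = 2.5653e-23 kg·m/s.
For a photon λ = h/p, so λ = 2.583e-11 m.
Converting to pm: λ = 25.83 pm ≈ 25.8 pm.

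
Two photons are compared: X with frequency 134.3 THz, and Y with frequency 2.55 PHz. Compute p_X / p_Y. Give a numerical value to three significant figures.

0.0527

p_X = 2.968 × 10^-28 kg·m/s (from frequency = 134.3 THz, via p = hf/c).
p_Y = 5.636 × 10^-27 kg·m/s (from frequency = 2.55 PHz, via p = hf/c).
Ratio = 2.968 × 10^-28 / 5.636 × 10^-27 = 0.0527.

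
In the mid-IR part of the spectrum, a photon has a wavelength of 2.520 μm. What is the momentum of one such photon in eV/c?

Use h = 6.62607015 × 10^-34 J·s, c = 2.99792458 × 10^8 m/s, 1 eV = 1.602176634 × 10^-19 J.
First convert: λ = 2.520 μm = 2.520 × 10^-6 m.
The photon relation is p = h/λ, giving p = 2.629 × 10^-28 kg·m/s.
Converting to eV/c: p = 0.4920 eV/c ≈ 0.492 eV/c.

0.492 eV/c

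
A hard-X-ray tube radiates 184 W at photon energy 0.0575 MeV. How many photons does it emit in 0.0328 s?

6.55·10^14 photons

Total energy: E_total = P·t = 184 × 0.0328 = 6.035 J.
Per-photon energy: E = 9.213·10^-15 J.
N = E_total / E_photon = 6.55·10^14.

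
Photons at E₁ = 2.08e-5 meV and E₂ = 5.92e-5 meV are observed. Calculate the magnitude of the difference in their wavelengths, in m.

Using λ = hc/E: λ₁ = 59.61 m, λ₂ = 20.94 m.
|Δλ| = |59.61 − 20.94| = 38.7 m.

38.7 m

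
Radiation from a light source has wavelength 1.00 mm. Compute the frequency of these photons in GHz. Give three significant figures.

Convert to SI: λ = 1.00 mm = 0.00100 m.
The photon relation is f = c/λ, giving f = 2.998 × 10^11 Hz.
Converting to GHz: f = 299.8 GHz ≈ 300 GHz.

300 GHz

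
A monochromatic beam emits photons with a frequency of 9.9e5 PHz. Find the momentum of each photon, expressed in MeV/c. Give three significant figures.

4.09 MeV/c

(h = 6.62607015e-34 J·s, c = 2.99792458e8 m/s, 1 eV = 1.602176634e-19 J.)
In SI units: f = 9.9e5 PHz = 9.9e20 Hz.
The photon relation is p = hf/c, giving p = 2.188e-21 kg·m/s.
Converting to MeV/c: p = 4.094 MeV/c ≈ 4.09 MeV/c.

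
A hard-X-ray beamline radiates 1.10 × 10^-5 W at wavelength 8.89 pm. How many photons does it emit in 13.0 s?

Total energy: E_total = P·t = 1.10 × 10^-5 × 13.0 = 1.430 × 10^-4 J.
Per-photon energy: E = 2.234 × 10^-14 J.
N = E_total / E_photon = 6.40 × 10^9.

6.40 × 10^9 photons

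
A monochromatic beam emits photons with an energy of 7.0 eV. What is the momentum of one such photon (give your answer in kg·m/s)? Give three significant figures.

Convert to SI: E = 7.0 eV = 1.1215 × 10^-18 J.
Apply p = E/c: p = 3.741 × 10^-27 kg·m/s.
So p ≈ 3.74 × 10^-27 kg·m/s.

3.74 × 10^-27 kg·m/s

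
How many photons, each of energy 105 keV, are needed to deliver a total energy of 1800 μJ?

Per-photon energy: E = 1.682e-14 J (from energy = 105 keV).
N = E_total / E_photon = 0.00180 J / 1.682e-14 J = 1.07e11.

1.07e11 photons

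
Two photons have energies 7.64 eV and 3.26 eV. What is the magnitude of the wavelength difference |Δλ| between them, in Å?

2180 Å

Using λ = hc/E: λ₁ = 1.623·10^-7 m, λ₂ = 3.803·10^-7 m.
|Δλ| = |1.623·10^-7 − 3.803·10^-7| = 2.18·10^-7 m = 2180 Å.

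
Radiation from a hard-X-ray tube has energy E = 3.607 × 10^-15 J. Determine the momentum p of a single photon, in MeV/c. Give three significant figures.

Use c = 2.99792458 × 10^8 m/s, 1 eV = 1.602176634 × 10^-19 J.
The photon relation is p = E/c, giving p = 1.203 × 10^-23 kg·m/s.
Converting to MeV/c: p = 0.02251 MeV/c ≈ 0.0225 MeV/c.

0.0225 MeV/c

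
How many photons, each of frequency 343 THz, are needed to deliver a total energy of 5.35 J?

2.35 × 10^19 photons

Per-photon energy: E = 2.273 × 10^-19 J (from frequency = 343 THz).
N = E_total / E_photon = 5.35 J / 2.273 × 10^-19 J = 2.35 × 10^19.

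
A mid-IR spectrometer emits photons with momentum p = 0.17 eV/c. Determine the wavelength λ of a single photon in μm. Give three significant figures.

Take h = 6.62607015e-34 J·s, c = 2.99792458e8 m/s, 1 eV = 1.602176634e-19 J.
Convert to SI: p = 0.17 eV/c = 9.0853e-29 kg·m/s.
Since λ = h/p for a photon, λ = 7.293e-6 m.
Converting to μm: λ = 7.293 μm ≈ 7.29 μm.

7.29 μm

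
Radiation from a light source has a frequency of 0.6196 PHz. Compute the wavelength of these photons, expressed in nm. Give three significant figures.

Convert to SI: f = 0.6196 PHz = 6.196 × 10^14 Hz.
The photon relation is λ = c/f, giving λ = 4.838 × 10^-7 m.
Converting to nm: λ = 483.8 nm ≈ 484 nm.

484 nm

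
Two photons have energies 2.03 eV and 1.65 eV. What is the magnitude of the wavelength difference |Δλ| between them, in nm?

Using λ = hc/E: λ₁ = 6.108·10^-7 m, λ₂ = 7.514·10^-7 m.
|Δλ| = |6.108·10^-7 − 7.514·10^-7| = 1.41·10^-7 m = 141 nm.

141 nm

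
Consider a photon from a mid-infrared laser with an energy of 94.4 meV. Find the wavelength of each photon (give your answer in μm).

13.1 μm

Take h = 6.62607015e-34 J·s, c = 2.99792458e8 m/s, 1 eV = 1.602176634e-19 J.
In SI units: E = 94.4 meV = 1.5125e-20 J.
Apply λ = hc/E: λ = 1.313e-5 m.
Converting to μm: λ = 13.13 μm ≈ 13.1 μm.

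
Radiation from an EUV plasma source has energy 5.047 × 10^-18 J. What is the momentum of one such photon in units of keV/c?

0.0315 keV/c

Take c = 2.99792458 × 10^8 m/s, 1 eV = 1.602176634 × 10^-19 J.
The photon relation is p = E/c, giving p = 1.683 × 10^-26 kg·m/s.
Converting to keV/c: p = 0.03150 keV/c ≈ 0.0315 keV/c.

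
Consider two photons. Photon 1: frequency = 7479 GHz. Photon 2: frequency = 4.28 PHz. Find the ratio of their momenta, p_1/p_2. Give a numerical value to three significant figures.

p_1 = 1.653 × 10^-29 kg·m/s (from frequency = 7479 GHz, via p = hf/c).
p_2 = 9.460 × 10^-27 kg·m/s (from frequency = 4.28 PHz, via p = hf/c).
Ratio = 1.653 × 10^-29 / 9.460 × 10^-27 = 1.75 × 10^-3.

1.75 × 10^-3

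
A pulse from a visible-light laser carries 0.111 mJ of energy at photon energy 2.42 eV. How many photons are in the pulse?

Per-photon energy: E = 3.877 × 10^-19 J (from energy = 2.42 eV).
N = E_total / E_photon = 1.11 × 10^-4 J / 3.877 × 10^-19 J = 2.86 × 10^14.

2.86 × 10^14 photons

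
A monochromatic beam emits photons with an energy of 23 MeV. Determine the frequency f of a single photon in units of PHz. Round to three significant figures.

5.56·10^6 PHz

Convert to SI: E = 23 MeV = 3.6850·10^-12 J.
Since f = E/h for a photon, f = 5.561·10^21 Hz.
Converting to PHz: f = 5.561·10^6 PHz ≈ 5.56·10^6 PHz.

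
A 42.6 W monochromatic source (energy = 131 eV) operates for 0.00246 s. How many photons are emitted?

Total energy: E_total = P·t = 42.6 × 0.00246 = 0.1048 J.
Per-photon energy: E = 2.099·10^-17 J.
N = E_total / E_photon = 4.99·10^15.

4.99·10^15 photons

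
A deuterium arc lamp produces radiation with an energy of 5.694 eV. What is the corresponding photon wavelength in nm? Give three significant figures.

Use h = 6.62607015e-34 J·s, c = 2.99792458e8 m/s, 1 eV = 1.602176634e-19 J.
In SI units: E = 5.694 eV = 9.1228e-19 J.
The photon relation is λ = hc/E, giving λ = 2.177e-7 m.
Converting to nm: λ = 217.7 nm ≈ 218 nm.

218 nm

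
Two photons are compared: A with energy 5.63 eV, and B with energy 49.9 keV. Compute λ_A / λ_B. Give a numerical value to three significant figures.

8860

λ_A = 2.202e-7 m (from energy = 5.63 eV, via λ = hc/E).
λ_B = 2.485e-11 m (from energy = 49.9 keV, via λ = hc/E).
Ratio = 2.202e-7 / 2.485e-11 = 8860.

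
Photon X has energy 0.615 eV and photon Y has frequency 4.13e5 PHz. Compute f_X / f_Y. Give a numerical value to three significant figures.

f_X = 1.487e14 Hz (from energy = 0.615 eV, via f = E/h).
f_Y = 4.130e20 Hz (from frequency = 4.13e5 PHz, via f given directly).
Ratio = 1.487e14 / 4.130e20 = 3.60e-7.

3.60e-7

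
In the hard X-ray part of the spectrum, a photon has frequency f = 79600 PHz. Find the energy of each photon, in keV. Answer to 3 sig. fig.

Take h = 6.62607015 × 10^-34 J·s, 1 eV = 1.602176634 × 10^-19 J.
First convert: f = 79600 PHz = 7.96 × 10^19 Hz.
The photon relation is E = hf, giving E = 5.274 × 10^-14 J.
Converting to keV: E = 329.2 keV ≈ 329 keV.

329 keV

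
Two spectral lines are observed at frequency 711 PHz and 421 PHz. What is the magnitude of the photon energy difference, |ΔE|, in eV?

Using E = hf: E₁ = 4.711 × 10^-16 J, E₂ = 2.790 × 10^-16 J.
|ΔE| = |4.711 × 10^-16 − 2.790 × 10^-16| = 1.92 × 10^-16 J = 1200 eV.

1200 eV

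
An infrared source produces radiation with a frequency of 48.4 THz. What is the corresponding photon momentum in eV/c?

0.200 eV/c

Use h = 6.62607015 × 10^-34 J·s, c = 2.99792458 × 10^8 m/s, 1 eV = 1.602176634 × 10^-19 J.
Convert to SI: f = 48.4 THz = 4.84 × 10^13 Hz.
For a photon p = hf/c, so p = 1.070 × 10^-28 kg·m/s.
Converting to eV/c: p = 0.2002 eV/c ≈ 0.200 eV/c.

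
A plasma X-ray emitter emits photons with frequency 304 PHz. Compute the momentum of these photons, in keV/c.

1.26 keV/c

Use h = 6.62607015·10^-34 J·s, c = 2.99792458·10^8 m/s, 1 eV = 1.602176634·10^-19 J.
Convert to SI: f = 304 PHz = 3.04·10^17 Hz.
Since p = hf/c for a photon, p = 6.719·10^-25 kg·m/s.
Converting to keV/c: p = 1.257 keV/c ≈ 1.26 keV/c.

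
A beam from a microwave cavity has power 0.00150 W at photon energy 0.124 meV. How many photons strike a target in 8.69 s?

Total energy: E_total = P·t = 0.00150 × 8.69 = 0.01303 J.
Per-photon energy: E = 1.987e-23 J.
N = E_total / E_photon = 6.56e20.

6.56e20 photons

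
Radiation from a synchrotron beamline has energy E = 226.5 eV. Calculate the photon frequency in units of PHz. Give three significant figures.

First convert: E = 226.5 eV = 3.6289 × 10^-17 J.
Since f = E/h for a photon, f = 5.477 × 10^16 Hz.
Converting to PHz: f = 54.77 PHz ≈ 54.8 PHz.

54.8 PHz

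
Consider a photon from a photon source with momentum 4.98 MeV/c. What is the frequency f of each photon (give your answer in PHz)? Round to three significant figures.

1.20 × 10^6 PHz

First convert: p = 4.98 MeV/c = 2.6615 × 10^-21 kg·m/s.
For a photon f = pc/h, so f = 1.204 × 10^21 Hz.
Converting to PHz: f = 1.204 × 10^6 PHz ≈ 1.20 × 10^6 PHz.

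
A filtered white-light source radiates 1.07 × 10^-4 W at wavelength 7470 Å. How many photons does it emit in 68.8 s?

Total energy: E_total = P·t = 1.07 × 10^-4 × 68.8 = 0.007362 J.
Per-photon energy: E = 2.659 × 10^-19 J.
N = E_total / E_photon = 2.77 × 10^16.

2.77 × 10^16 photons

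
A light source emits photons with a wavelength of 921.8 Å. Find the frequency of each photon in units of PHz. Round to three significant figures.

3.25 PHz

First convert: λ = 921.8 Å = 9.218e-8 m.
The photon relation is f = c/λ, giving f = 3.252e15 Hz.
Converting to PHz: f = 3.252 PHz ≈ 3.25 PHz.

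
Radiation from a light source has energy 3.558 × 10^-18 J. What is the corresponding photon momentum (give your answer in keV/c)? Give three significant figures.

Since p = E/c for a photon, p = 1.187 × 10^-26 kg·m/s.
Converting to keV/c: p = 0.02221 keV/c ≈ 0.0222 keV/c.

0.0222 keV/c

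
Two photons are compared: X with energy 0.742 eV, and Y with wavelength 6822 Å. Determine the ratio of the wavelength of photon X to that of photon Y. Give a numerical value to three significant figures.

λ_X = 1.671e-6 m (from energy = 0.742 eV, via λ = hc/E).
λ_Y = 6.822e-7 m (from wavelength = 6822 Å, via λ given directly).
Ratio = 1.671e-6 / 6.822e-7 = 2.45.

2.45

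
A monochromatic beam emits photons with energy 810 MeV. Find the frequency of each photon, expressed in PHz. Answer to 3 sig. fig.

First convert: E = 810 MeV = 1.2978e-10 J.
Since f = E/h for a photon, f = 1.959e23 Hz.
Converting to PHz: f = 1.959e8 PHz ≈ 1.96e8 PHz.

1.96e8 PHz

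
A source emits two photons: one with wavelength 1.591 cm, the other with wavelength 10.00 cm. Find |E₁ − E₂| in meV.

Using E = hc/λ: E₁ = 1.2486 × 10^-23 J, E₂ = 1.9864 × 10^-24 J.
|ΔE| = |1.2486 × 10^-23 − 1.9864 × 10^-24| = 1.05 × 10^-23 J = 0.0655 meV.

0.0655 meV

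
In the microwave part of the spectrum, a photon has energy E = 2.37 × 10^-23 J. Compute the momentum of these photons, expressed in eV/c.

1.48 × 10^-4 eV/c

Use c = 2.99792458 × 10^8 m/s, 1 eV = 1.602176634 × 10^-19 J.
For a photon p = E/c, so p = 7.905 × 10^-32 kg·m/s.
Converting to eV/c: p = 1.479 × 10^-4 eV/c ≈ 1.48 × 10^-4 eV/c.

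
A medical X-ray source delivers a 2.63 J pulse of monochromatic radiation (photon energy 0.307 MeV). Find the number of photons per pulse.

Per-photon energy: E = 4.919e-14 J (from energy = 0.307 MeV).
N = E_total / E_photon = 2.63 J / 4.919e-14 J = 5.35e13.

5.35e13 photons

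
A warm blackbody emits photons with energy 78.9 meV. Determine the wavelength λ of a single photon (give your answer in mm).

Convert to SI: E = 78.9 meV = 1.2641e-20 J.
For a photon λ = hc/E, so λ = 1.571e-5 m.
Converting to mm: λ = 0.01571 mm ≈ 0.0157 mm.

0.0157 mm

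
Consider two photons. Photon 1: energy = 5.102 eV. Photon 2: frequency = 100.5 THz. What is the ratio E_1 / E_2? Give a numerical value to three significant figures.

12.3

E_1 = 8.174 × 10^-19 J (from energy = 5.102 eV, via E given directly).
E_2 = 6.659 × 10^-20 J (from frequency = 100.5 THz, via E = hf).
Ratio = 8.174 × 10^-19 / 6.659 × 10^-20 = 12.3.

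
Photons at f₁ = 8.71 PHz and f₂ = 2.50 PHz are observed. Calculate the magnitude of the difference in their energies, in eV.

Using E = hf: E₁ = 5.771e-18 J, E₂ = 1.657e-18 J.
|ΔE| = |5.771e-18 − 1.657e-18| = 4.11e-18 J = 25.7 eV.

25.7 eV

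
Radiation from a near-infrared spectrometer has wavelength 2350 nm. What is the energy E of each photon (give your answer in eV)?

0.528 eV

(h = 6.62607015 × 10^-34 J·s, c = 2.99792458 × 10^8 m/s, 1 eV = 1.602176634 × 10^-19 J.)
Convert to SI: λ = 2350 nm = 2.350 × 10^-6 m.
Since E = hc/λ for a photon, E = 8.453 × 10^-20 J.
Converting to eV: E = 0.5276 eV ≈ 0.528 eV.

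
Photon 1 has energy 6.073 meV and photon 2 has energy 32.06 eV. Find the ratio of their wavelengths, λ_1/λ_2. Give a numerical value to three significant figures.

5280

λ_1 = 2.042 × 10^-4 m (from energy = 6.073 meV, via λ = hc/E).
λ_2 = 3.867 × 10^-8 m (from energy = 32.06 eV, via λ = hc/E).
Ratio = 2.042 × 10^-4 / 3.867 × 10^-8 = 5280.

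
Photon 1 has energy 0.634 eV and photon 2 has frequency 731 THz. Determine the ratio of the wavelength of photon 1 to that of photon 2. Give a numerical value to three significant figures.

4.77

λ_1 = 1.956 × 10^-6 m (from energy = 0.634 eV, via λ = hc/E).
λ_2 = 4.101 × 10^-7 m (from frequency = 731 THz, via λ = c/f).
Ratio = 1.956 × 10^-6 / 4.101 × 10^-7 = 4.77.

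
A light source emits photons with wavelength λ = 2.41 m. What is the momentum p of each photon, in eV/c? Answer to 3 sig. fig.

5.14 × 10^-7 eV/c

Since p = h/λ for a photon, p = 2.749 × 10^-34 kg·m/s.
Converting to eV/c: p = 5.145 × 10^-7 eV/c ≈ 5.14 × 10^-7 eV/c.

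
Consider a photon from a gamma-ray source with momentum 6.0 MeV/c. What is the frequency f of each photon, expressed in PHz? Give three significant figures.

1.45e6 PHz

(h = 6.62607015e-34 J·s, c = 2.99792458e8 m/s, 1 eV = 1.602176634e-19 J.)
Convert to SI: p = 6.0 MeV/c = 3.2066e-21 kg·m/s.
For a photon f = pc/h, so f = 1.451e21 Hz.
Converting to PHz: f = 1.451e6 PHz ≈ 1.45e6 PHz.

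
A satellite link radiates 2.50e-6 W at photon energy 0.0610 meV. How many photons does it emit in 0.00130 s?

3.33e14 photons

Total energy: E_total = P·t = 2.50e-6 × 0.00130 = 3.250e-9 J.
Per-photon energy: E = 9.773e-24 J.
N = E_total / E_photon = 3.33e14.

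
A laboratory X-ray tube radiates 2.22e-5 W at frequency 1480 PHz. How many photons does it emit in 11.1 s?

Total energy: E_total = P·t = 2.22e-5 × 11.1 = 2.464e-4 J.
Per-photon energy: E = 9.807e-16 J.
N = E_total / E_photon = 2.51e11.

2.51e11 photons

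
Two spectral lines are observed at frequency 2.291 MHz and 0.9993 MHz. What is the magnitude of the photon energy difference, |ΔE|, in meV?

5.34 × 10^-6 meV

Using E = hf: E₁ = 1.5180 × 10^-27 J, E₂ = 6.6214 × 10^-28 J.
|ΔE| = |1.5180 × 10^-27 − 6.6214 × 10^-28| = 8.56 × 10^-28 J = 5.34 × 10^-6 meV.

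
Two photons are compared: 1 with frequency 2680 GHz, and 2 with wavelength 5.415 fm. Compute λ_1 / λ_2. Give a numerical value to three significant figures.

λ_1 = 1.119e-4 m (from frequency = 2680 GHz, via λ = c/f).
λ_2 = 5.415e-15 m (from wavelength = 5.415 fm, via λ given directly).
Ratio = 1.119e-4 / 5.415e-15 = 2.07e10.

2.07e10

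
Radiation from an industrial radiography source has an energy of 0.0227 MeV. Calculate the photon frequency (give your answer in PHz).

Convert to SI: E = 0.0227 MeV = 3.6369 × 10^-15 J.
For a photon f = E/h, so f = 5.489 × 10^18 Hz.
Converting to PHz: f = 5489 PHz ≈ 5490 PHz.

5490 PHz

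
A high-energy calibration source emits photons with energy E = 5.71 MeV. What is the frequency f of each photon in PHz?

Use h = 6.62607015 × 10^-34 J·s, 1 eV = 1.602176634 × 10^-19 J.
Convert to SI: E = 5.71 MeV = 9.1484 × 10^-13 J.
The photon relation is f = E/h, giving f = 1.381 × 10^21 Hz.
Converting to PHz: f = 1.381 × 10^6 PHz ≈ 1.38 × 10^6 PHz.

1.38 × 10^6 PHz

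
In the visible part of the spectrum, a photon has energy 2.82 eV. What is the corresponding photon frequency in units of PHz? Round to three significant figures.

Use h = 6.62607015·10^-34 J·s, 1 eV = 1.602176634·10^-19 J.
Convert to SI: E = 2.82 eV = 4.5181·10^-19 J.
Apply f = E/h: f = 6.819·10^14 Hz.
Converting to PHz: f = 0.6819 PHz ≈ 0.682 PHz.

0.682 PHz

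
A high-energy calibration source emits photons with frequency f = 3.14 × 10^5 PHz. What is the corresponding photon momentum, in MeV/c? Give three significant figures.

1.30 MeV/c

In SI units: f = 3.14 × 10^5 PHz = 3.14 × 10^20 Hz.
For a photon p = hf/c, so p = 6.940 × 10^-22 kg·m/s.
Converting to MeV/c: p = 1.299 MeV/c ≈ 1.30 MeV/c.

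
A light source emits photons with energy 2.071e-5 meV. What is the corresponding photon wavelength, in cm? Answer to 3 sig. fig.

5990 cm

First convert: E = 2.071e-5 meV = 3.3181e-27 J.
Apply λ = hc/E: λ = 59.87 m.
Converting to cm: λ = 5987 cm ≈ 5990 cm.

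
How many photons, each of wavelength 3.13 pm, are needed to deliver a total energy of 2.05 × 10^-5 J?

3.23 × 10^8 photons

Per-photon energy: E = 6.346 × 10^-14 J (from wavelength = 3.13 pm).
N = E_total / E_photon = 2.05 × 10^-5 J / 6.346 × 10^-14 J = 3.23 × 10^8.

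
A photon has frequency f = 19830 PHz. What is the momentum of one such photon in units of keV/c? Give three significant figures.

Take h = 6.62607015 × 10^-34 J·s, c = 2.99792458 × 10^8 m/s, 1 eV = 1.602176634 × 10^-19 J.
Convert to SI: f = 19830 PHz = 1.983 × 10^19 Hz.
For a photon p = hf/c, so p = 4.383 × 10^-23 kg·m/s.
Converting to keV/c: p = 82.01 keV/c ≈ 82.0 keV/c.

82.0 keV/c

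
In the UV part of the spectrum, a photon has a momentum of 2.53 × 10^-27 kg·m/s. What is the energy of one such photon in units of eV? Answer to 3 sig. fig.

Apply E = pc: E = 7.585 × 10^-19 J.
Converting to eV: E = 4.734 eV ≈ 4.73 eV.

4.73 eV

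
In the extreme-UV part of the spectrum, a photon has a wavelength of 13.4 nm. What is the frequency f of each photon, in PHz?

Take c = 2.99792458 × 10^8 m/s.
First convert: λ = 13.4 nm = 1.34 × 10^-8 m.
Since f = c/λ for a photon, f = 2.237 × 10^16 Hz.
Converting to PHz: f = 22.37 PHz ≈ 22.4 PHz.

22.4 PHz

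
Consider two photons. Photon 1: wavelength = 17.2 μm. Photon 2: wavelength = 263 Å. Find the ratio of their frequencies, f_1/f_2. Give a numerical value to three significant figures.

f_1 = 1.743e13 Hz (from wavelength = 17.2 μm, via f = c/λ).
f_2 = 1.140e16 Hz (from wavelength = 263 Å, via f = c/λ).
Ratio = 1.743e13 / 1.140e16 = 1.53e-3.

1.53e-3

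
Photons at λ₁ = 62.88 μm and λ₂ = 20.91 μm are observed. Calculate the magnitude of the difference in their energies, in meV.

Using E = hc/λ: E₁ = 3.1591e-21 J, E₂ = 9.5000e-21 J.
|ΔE| = |3.1591e-21 − 9.5000e-21| = 6.34e-21 J = 39.6 meV.

39.6 meV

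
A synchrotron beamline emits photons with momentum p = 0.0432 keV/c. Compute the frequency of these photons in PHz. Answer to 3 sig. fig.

Convert to SI: p = 0.0432 keV/c = 2.3087e-26 kg·m/s.
Since f = pc/h for a photon, f = 1.045e16 Hz.
Converting to PHz: f = 10.45 PHz ≈ 10.4 PHz.

10.4 PHz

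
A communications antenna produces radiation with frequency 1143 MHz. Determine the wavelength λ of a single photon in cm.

26.2 cm

Use c = 2.99792458e8 m/s.
Convert to SI: f = 1143 MHz = 1.143e9 Hz.
The photon relation is λ = c/f, giving λ = 0.2623 m.
Converting to cm: λ = 26.23 cm ≈ 26.2 cm.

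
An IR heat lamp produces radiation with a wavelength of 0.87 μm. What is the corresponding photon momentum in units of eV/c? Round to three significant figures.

1.43 eV/c

In SI units: λ = 0.87 μm = 8.7e-7 m.
The photon relation is p = h/λ, giving p = 7.616e-28 kg·m/s.
Converting to eV/c: p = 1.425 eV/c ≈ 1.43 eV/c.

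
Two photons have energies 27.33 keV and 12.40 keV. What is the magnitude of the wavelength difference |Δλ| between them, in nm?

0.0546 nm

Using λ = hc/E: λ₁ = 4.5366 × 10^-11 m, λ₂ = 9.9987 × 10^-11 m.
|Δλ| = |4.5366 × 10^-11 − 9.9987 × 10^-11| = 5.46 × 10^-11 m = 0.0546 nm.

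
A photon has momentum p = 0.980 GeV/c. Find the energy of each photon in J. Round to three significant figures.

Convert to SI: p = 0.980 GeV/c = 5.2374 × 10^-19 kg·m/s.
Apply E = pc: E = 1.570 × 10^-10 J.
So E ≈ 1.57 × 10^-10 J.

1.57 × 10^-10 J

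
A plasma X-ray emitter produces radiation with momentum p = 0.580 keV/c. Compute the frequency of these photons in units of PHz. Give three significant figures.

140 PHz

In SI units: p = 0.580 keV/c = 3.0997e-25 kg·m/s.
Apply f = pc/h: f = 1.402e17 Hz.
Converting to PHz: f = 140.2 PHz ≈ 140 PHz.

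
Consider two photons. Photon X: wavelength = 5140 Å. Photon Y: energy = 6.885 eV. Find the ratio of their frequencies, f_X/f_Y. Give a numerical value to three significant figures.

f_X = 5.833e14 Hz (from wavelength = 5140 Å, via f = c/λ).
f_Y = 1.665e15 Hz (from energy = 6.885 eV, via f = E/h).
Ratio = 5.833e14 / 1.665e15 = 0.350.

0.350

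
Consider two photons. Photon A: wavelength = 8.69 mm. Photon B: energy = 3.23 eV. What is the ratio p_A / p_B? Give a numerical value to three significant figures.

4.42 × 10^-5

p_A = 7.625 × 10^-32 kg·m/s (from wavelength = 8.69 mm, via p = h/λ).
p_B = 1.726 × 10^-27 kg·m/s (from energy = 3.23 eV, via p = E/c).
Ratio = 7.625 × 10^-32 / 1.726 × 10^-27 = 4.42 × 10^-5.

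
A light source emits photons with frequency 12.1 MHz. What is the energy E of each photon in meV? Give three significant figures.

5.00 × 10^-5 meV

Convert to SI: f = 12.1 MHz = 1.21 × 10^7 Hz.
The photon relation is E = hf, giving E = 8.018 × 10^-27 J.
Converting to meV: E = 5.004 × 10^-5 meV ≈ 5.00 × 10^-5 meV.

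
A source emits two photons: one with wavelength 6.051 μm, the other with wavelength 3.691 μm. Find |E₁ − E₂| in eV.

0.131 eV

Using E = hc/λ: E₁ = 3.2828e-20 J, E₂ = 5.3819e-20 J.
|ΔE| = |3.2828e-20 − 5.3819e-20| = 2.10e-20 J = 0.131 eV.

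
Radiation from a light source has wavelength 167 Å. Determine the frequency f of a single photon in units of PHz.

18.0 PHz

(c = 2.99792458 × 10^8 m/s.)
In SI units: λ = 167 Å = 1.67 × 10^-8 m.
Apply f = c/λ: f = 1.795 × 10^16 Hz.
Converting to PHz: f = 17.95 PHz ≈ 18.0 PHz.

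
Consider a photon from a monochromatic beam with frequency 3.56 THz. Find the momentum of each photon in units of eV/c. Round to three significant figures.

0.0147 eV/c

In SI units: f = 3.56 THz = 3.56·10^12 Hz.
The photon relation is p = hf/c, giving p = 7.868·10^-30 kg·m/s.
Converting to eV/c: p = 0.01472 eV/c ≈ 0.0147 eV/c.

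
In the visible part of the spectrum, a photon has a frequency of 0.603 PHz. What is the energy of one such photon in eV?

Use h = 6.62607015·10^-34 J·s, 1 eV = 1.602176634·10^-19 J.
In SI units: f = 0.603 PHz = 6.03·10^14 Hz.
For a photon E = hf, so E = 3.996·10^-19 J.
Converting to eV: E = 2.494 eV ≈ 2.49 eV.

2.49 eV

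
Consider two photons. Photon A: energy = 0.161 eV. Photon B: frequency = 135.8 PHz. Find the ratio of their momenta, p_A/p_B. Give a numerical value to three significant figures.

2.87e-4

p_A = 8.604e-29 kg·m/s (from energy = 0.161 eV, via p = E/c).
p_B = 3.001e-25 kg·m/s (from frequency = 135.8 PHz, via p = hf/c).
Ratio = 8.604e-29 / 3.001e-25 = 2.87e-4.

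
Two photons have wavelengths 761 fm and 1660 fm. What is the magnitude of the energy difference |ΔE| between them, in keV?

Using E = hc/λ: E₁ = 2.610·10^-13 J, E₂ = 1.197·10^-13 J.
|ΔE| = |2.610·10^-13 − 1.197·10^-13| = 1.41·10^-13 J = 882 keV.

882 keV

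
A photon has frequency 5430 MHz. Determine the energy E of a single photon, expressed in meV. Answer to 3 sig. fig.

(h = 6.62607015·10^-34 J·s, 1 eV = 1.602176634·10^-19 J.)
First convert: f = 5430 MHz = 5.43·10^9 Hz.
The photon relation is E = hf, giving E = 3.598·10^-24 J.
Converting to meV: E = 0.02246 meV ≈ 0.0225 meV.

0.0225 meV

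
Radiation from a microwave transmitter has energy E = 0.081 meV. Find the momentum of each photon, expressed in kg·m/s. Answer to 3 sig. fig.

Use c = 2.99792458e8 m/s, 1 eV = 1.602176634e-19 J.
In SI units: E = 0.081 meV = 1.2978e-23 J.
For a photon p = E/c, so p = 4.329e-32 kg·m/s.
So p ≈ 4.33e-32 kg·m/s.

4.33e-32 kg·m/s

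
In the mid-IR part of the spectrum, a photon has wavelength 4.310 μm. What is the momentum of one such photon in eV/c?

0.288 eV/c

Convert to SI: λ = 4.310 μm = 4.310e-6 m.
The photon relation is p = h/λ, giving p = 1.537e-28 kg·m/s.
Converting to eV/c: p = 0.2877 eV/c ≈ 0.288 eV/c.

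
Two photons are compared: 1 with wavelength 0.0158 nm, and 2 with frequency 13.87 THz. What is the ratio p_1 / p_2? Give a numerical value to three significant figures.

p_1 = 4.194e-23 kg·m/s (from wavelength = 0.0158 nm, via p = h/λ).
p_2 = 3.066e-29 kg·m/s (from frequency = 13.87 THz, via p = hf/c).
Ratio = 4.194e-23 / 3.066e-29 = 1.37e6.

1.37e6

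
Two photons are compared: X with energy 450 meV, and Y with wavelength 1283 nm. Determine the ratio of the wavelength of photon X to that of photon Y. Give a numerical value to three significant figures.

2.15

λ_X = 2.755 × 10^-6 m (from energy = 450 meV, via λ = hc/E).
λ_Y = 1.283 × 10^-6 m (from wavelength = 1283 nm, via λ given directly).
Ratio = 2.755 × 10^-6 / 1.283 × 10^-6 = 2.15.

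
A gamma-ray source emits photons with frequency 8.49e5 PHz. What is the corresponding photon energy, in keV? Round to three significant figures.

Take h = 6.62607015e-34 J·s, 1 eV = 1.602176634e-19 J.
First convert: f = 8.49e5 PHz = 8.49e20 Hz.
For a photon E = hf, so E = 5.626e-13 J.
Converting to keV: E = 3511 keV ≈ 3510 keV.

3510 keV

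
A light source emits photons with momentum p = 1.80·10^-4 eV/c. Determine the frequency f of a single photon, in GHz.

First convert: p = 1.80·10^-4 eV/c = 9.6197·10^-32 kg·m/s.
The photon relation is f = pc/h, giving f = 4.352·10^10 Hz.
Converting to GHz: f = 43.52 GHz ≈ 43.5 GHz.

43.5 GHz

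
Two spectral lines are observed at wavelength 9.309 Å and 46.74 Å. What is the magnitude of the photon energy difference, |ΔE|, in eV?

Using E = hc/λ: E₁ = 2.1339·10^-16 J, E₂ = 4.2500·10^-17 J.
|ΔE| = |2.1339·10^-16 − 4.2500·10^-17| = 1.71·10^-16 J = 1070 eV.

1070 eV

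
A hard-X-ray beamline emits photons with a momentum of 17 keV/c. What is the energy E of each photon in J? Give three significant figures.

First convert: p = 17 keV/c = 9.0853 × 10^-24 kg·m/s.
For a photon E = pc, so E = 2.724 × 10^-15 J.
So E ≈ 2.72 × 10^-15 J.

2.72 × 10^-15 J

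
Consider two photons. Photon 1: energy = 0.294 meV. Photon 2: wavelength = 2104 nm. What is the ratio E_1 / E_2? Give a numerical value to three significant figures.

4.99e-4

E_1 = 4.710e-23 J (from energy = 0.294 meV, via E given directly).
E_2 = 9.441e-20 J (from wavelength = 2104 nm, via E = hc/λ).
Ratio = 4.710e-23 / 9.441e-20 = 4.99e-4.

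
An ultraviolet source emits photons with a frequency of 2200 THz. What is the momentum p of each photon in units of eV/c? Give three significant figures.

Use h = 6.62607015e-34 J·s, c = 2.99792458e8 m/s, 1 eV = 1.602176634e-19 J.
Convert to SI: f = 2200 THz = 2.2e15 Hz.
For a photon p = hf/c, so p = 4.862e-27 kg·m/s.
Converting to eV/c: p = 9.098 eV/c ≈ 9.10 eV/c.

9.10 eV/c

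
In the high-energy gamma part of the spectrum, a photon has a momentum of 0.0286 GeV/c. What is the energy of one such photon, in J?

Use c = 2.99792458e8 m/s, 1 eV = 1.602176634e-19 J.
In SI units: p = 0.0286 GeV/c = 1.5285e-20 kg·m/s.
Since E = pc for a photon, E = 4.582e-12 J.
So E ≈ 4.58e-12 J.

4.58e-12 J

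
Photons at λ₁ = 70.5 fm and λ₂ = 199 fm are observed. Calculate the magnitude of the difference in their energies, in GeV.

0.0114 GeV

Using E = hc/λ: E₁ = 2.818 × 10^-12 J, E₂ = 9.982 × 10^-13 J.
|ΔE| = |2.818 × 10^-12 − 9.982 × 10^-13| = 1.82 × 10^-12 J = 0.0114 GeV.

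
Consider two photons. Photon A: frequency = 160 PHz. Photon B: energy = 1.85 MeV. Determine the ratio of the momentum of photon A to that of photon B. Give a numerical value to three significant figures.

3.58e-4

p_A = 3.536e-25 kg·m/s (from frequency = 160 PHz, via p = hf/c).
p_B = 9.887e-22 kg·m/s (from energy = 1.85 MeV, via p = E/c).
Ratio = 3.536e-25 / 9.887e-22 = 3.58e-4.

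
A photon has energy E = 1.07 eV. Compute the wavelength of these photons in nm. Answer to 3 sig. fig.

(h = 6.62607015·10^-34 J·s, c = 2.99792458·10^8 m/s, 1 eV = 1.602176634·10^-19 J.)
In SI units: E = 1.07 eV = 1.7143·10^-19 J.
For a photon λ = hc/E, so λ = 1.159·10^-6 m.
Converting to nm: λ = 1159 nm ≈ 1160 nm.

1160 nm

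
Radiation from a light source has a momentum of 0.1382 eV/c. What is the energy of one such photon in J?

2.21 × 10^-20 J

First convert: p = 0.1382 eV/c = 7.3858 × 10^-29 kg·m/s.
Apply E = pc: E = 2.214 × 10^-20 J.
So E ≈ 2.21 × 10^-20 J.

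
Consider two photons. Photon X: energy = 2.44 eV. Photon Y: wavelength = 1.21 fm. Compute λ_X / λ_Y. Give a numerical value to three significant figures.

4.20 × 10^8

λ_X = 5.081 × 10^-7 m (from energy = 2.44 eV, via λ = hc/E).
λ_Y = 1.210 × 10^-15 m (from wavelength = 1.21 fm, via λ given directly).
Ratio = 5.081 × 10^-7 / 1.210 × 10^-15 = 4.20 × 10^8.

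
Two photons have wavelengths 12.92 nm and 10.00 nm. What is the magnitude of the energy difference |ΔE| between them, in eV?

28.0 eV

Using E = hc/λ: E₁ = 1.5375 × 10^-17 J, E₂ = 1.9864 × 10^-17 J.
|ΔE| = |1.5375 × 10^-17 − 1.9864 × 10^-17| = 4.49 × 10^-18 J = 28.0 eV.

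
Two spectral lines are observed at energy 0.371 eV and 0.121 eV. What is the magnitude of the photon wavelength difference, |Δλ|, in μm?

Using λ = hc/E: λ₁ = 3.342e-6 m, λ₂ = 1.025e-5 m.
|Δλ| = |3.342e-6 − 1.025e-5| = 6.90e-6 m = 6.90 μm.

6.90 μm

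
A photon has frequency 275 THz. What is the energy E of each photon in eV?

1.14 eV

Convert to SI: f = 275 THz = 2.75 × 10^14 Hz.
The photon relation is E = hf, giving E = 1.822 × 10^-19 J.
Converting to eV: E = 1.137 eV ≈ 1.14 eV.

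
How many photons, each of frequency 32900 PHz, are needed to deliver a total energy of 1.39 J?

Per-photon energy: E = 2.180 × 10^-14 J (from frequency = 32900 PHz).
N = E_total / E_photon = 1.39 J / 2.180 × 10^-14 J = 6.38 × 10^13.

6.38 × 10^13 photons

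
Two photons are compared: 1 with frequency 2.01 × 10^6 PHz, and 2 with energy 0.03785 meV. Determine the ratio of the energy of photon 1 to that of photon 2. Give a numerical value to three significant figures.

E_1 = 1.332 × 10^-12 J (from frequency = 2.01 × 10^6 PHz, via E = hf).
E_2 = 6.064 × 10^-24 J (from energy = 0.03785 meV, via E given directly).
Ratio = 1.332 × 10^-12 / 6.064 × 10^-24 = 2.20 × 10^11.

2.20 × 10^11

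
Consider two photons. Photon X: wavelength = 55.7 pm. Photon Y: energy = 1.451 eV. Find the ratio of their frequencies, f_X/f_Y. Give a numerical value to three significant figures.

f_X = 5.382 × 10^18 Hz (from wavelength = 55.7 pm, via f = c/λ).
f_Y = 3.509 × 10^14 Hz (from energy = 1.451 eV, via f = E/h).
Ratio = 5.382 × 10^18 / 3.509 × 10^14 = 1.53 × 10^4.

1.53 × 10^4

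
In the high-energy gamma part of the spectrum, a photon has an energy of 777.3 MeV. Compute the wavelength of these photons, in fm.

Convert to SI: E = 777.3 MeV = 1.2454·10^-10 J.
Since λ = hc/E for a photon, λ = 1.595·10^-15 m.
Converting to fm: λ = 1.595 fm ≈ 1.60 fm.

1.60 fm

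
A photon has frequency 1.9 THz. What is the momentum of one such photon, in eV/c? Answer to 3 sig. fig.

Convert to SI: f = 1.9 THz = 1.9e12 Hz.
For a photon p = hf/c, so p = 4.199e-30 kg·m/s.
Converting to eV/c: p = 0.007858 eV/c ≈ 7.86e-3 eV/c.

7.86e-3 eV/c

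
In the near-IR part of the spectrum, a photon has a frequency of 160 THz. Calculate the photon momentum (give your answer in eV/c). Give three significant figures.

0.662 eV/c

Use h = 6.62607015e-34 J·s, c = 2.99792458e8 m/s, 1 eV = 1.602176634e-19 J.
Convert to SI: f = 160 THz = 1.6e14 Hz.
Apply p = hf/c: p = 3.536e-28 kg·m/s.
Converting to eV/c: p = 0.6617 eV/c ≈ 0.662 eV/c.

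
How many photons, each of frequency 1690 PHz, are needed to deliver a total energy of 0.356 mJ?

3.18e11 photons

Per-photon energy: E = 1.120e-15 J (from frequency = 1690 PHz).
N = E_total / E_photon = 3.56e-4 J / 1.120e-15 J = 3.18e11.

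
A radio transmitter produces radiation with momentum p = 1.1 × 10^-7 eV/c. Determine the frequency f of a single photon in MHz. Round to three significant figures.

Take h = 6.62607015 × 10^-34 J·s, c = 2.99792458 × 10^8 m/s, 1 eV = 1.602176634 × 10^-19 J.
First convert: p = 1.1 × 10^-7 eV/c = 5.8787 × 10^-35 kg·m/s.
For a photon f = pc/h, so f = 2.660 × 10^7 Hz.
Converting to MHz: f = 26.60 MHz ≈ 26.6 MHz.

26.6 MHz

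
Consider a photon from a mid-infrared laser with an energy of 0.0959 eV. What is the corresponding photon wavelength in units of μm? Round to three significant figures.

12.9 μm

Convert to SI: E = 0.0959 eV = 1.5365e-20 J.
The photon relation is λ = hc/E, giving λ = 1.293e-5 m.
Converting to μm: λ = 12.93 μm ≈ 12.9 μm.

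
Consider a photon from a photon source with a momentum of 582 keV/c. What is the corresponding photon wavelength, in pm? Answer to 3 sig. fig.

2.13 pm

Use h = 6.62607015e-34 J·s, c = 2.99792458e8 m/s, 1 eV = 1.602176634e-19 J.
First convert: p = 582 keV/c = 3.1104e-22 kg·m/s.
The photon relation is λ = h/p, giving λ = 2.130e-12 m.
Converting to pm: λ = 2.130 pm ≈ 2.13 pm.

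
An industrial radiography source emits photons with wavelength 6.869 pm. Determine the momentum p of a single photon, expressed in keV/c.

180 keV/c

(h = 6.62607015e-34 J·s, c = 2.99792458e8 m/s, 1 eV = 1.602176634e-19 J.)
In SI units: λ = 6.869 pm = 6.869e-12 m.
For a photon p = h/λ, so p = 9.646e-23 kg·m/s.
Converting to keV/c: p = 180.5 keV/c ≈ 180 keV/c.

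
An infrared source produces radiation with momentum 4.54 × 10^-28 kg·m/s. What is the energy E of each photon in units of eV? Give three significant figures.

0.850 eV

(c = 2.99792458 × 10^8 m/s, 1 eV = 1.602176634 × 10^-19 J.)
The photon relation is E = pc, giving E = 1.361 × 10^-19 J.
Converting to eV: E = 0.8495 eV ≈ 0.850 eV.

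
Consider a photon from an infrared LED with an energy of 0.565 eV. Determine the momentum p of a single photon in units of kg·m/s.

3.02 × 10^-28 kg·m/s

Take c = 2.99792458 × 10^8 m/s, 1 eV = 1.602176634 × 10^-19 J.
First convert: E = 0.565 eV = 9.0523 × 10^-20 J.
Since p = E/c for a photon, p = 3.020 × 10^-28 kg·m/s.
So p ≈ 3.02 × 10^-28 kg·m/s.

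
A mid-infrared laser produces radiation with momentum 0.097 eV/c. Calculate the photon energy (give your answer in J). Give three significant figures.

First convert: p = 0.097 eV/c = 5.1840 × 10^-29 kg·m/s.
For a photon E = pc, so E = 1.554 × 10^-20 J.
So E ≈ 1.55 × 10^-20 J.

1.55 × 10^-20 J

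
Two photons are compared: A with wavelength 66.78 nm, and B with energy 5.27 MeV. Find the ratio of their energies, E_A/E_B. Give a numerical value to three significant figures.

E_A = 2.975e-18 J (from wavelength = 66.78 nm, via E = hc/λ).
E_B = 8.443e-13 J (from energy = 5.27 MeV, via E given directly).
Ratio = 2.975e-18 / 8.443e-13 = 3.52e-6.

3.52e-6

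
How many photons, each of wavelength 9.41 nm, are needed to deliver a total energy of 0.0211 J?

1.00·10^15 photons

Per-photon energy: E = 2.111·10^-17 J (from wavelength = 9.41 nm).
N = E_total / E_photon = 0.0211 J / 2.111·10^-17 J = 1.00·10^15.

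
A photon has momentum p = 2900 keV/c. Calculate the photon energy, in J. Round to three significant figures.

Take c = 2.99792458 × 10^8 m/s, 1 eV = 1.602176634 × 10^-19 J.
Convert to SI: p = 2900 keV/c = 1.5498 × 10^-21 kg·m/s.
For a photon E = pc, so E = 4.646 × 10^-13 J.
So E ≈ 4.65 × 10^-13 J.

4.65 × 10^-13 J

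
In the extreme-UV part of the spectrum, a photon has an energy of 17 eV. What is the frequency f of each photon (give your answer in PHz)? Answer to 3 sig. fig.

First convert: E = 17 eV = 2.7237e-18 J.
Apply f = E/h: f = 4.111e15 Hz.
Converting to PHz: f = 4.111 PHz ≈ 4.11 PHz.

4.11 PHz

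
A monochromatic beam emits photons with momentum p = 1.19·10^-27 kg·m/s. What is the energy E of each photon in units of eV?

The photon relation is E = pc, giving E = 3.568·10^-19 J.
Converting to eV: E = 2.227 eV ≈ 2.23 eV.

2.23 eV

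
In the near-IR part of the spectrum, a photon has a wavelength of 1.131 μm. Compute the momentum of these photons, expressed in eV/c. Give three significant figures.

In SI units: λ = 1.131 μm = 1.131e-6 m.
The photon relation is p = h/λ, giving p = 5.859e-28 kg·m/s.
Converting to eV/c: p = 1.096 eV/c ≈ 1.10 eV/c.

1.10 eV/c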